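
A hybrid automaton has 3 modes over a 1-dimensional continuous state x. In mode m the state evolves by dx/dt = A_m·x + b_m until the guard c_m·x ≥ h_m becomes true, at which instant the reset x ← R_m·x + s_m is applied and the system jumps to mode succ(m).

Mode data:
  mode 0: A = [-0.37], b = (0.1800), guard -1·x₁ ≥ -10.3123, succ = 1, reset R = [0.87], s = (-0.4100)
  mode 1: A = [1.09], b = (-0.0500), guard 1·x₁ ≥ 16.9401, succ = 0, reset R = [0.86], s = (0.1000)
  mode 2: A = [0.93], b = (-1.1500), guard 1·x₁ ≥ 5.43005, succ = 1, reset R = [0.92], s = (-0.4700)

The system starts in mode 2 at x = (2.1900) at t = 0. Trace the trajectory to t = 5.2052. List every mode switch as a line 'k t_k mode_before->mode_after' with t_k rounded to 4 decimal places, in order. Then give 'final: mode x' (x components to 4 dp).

1 1.5927 2->1
2 2.8105 1->0
3 3.8023 0->1
4 4.4308 1->0
final: 0 11.1351

Mode 2: guard c·x = 5.4300 hit at Δt = 1.5927 (t = 1.5927), x⁻ = (5.4300) → reset → x⁺ = (4.5256), jump to mode 1
Mode 1: guard c·x = 16.9401 hit at Δt = 1.2178 (t = 2.8105), x⁻ = (16.9401) → reset → x⁺ = (14.6685), jump to mode 0
Mode 0: guard c·x = -10.3123 hit at Δt = 0.9918 (t = 3.8023), x⁻ = (10.3123) → reset → x⁺ = (8.5617), jump to mode 1
Mode 1: guard c·x = 16.9401 hit at Δt = 0.6285 (t = 4.4308), x⁻ = (16.9401) → reset → x⁺ = (14.6685), jump to mode 0
Mode 0: flow for 0.7744 to horizon, guard not reached → x = (11.1351)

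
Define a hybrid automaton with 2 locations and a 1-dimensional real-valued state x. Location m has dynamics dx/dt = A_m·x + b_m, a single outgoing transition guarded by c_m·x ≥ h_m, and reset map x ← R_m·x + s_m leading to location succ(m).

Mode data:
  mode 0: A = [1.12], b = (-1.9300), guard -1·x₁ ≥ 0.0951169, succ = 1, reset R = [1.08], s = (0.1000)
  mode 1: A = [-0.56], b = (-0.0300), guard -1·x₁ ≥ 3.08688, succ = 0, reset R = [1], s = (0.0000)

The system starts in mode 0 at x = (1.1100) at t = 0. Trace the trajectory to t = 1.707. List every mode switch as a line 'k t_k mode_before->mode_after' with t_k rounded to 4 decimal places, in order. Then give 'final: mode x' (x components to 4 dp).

Mode 0: guard c·x = 0.0951 hit at Δt = 0.9705 (t = 0.9705), x⁻ = (-0.0951) → reset → x⁺ = (-0.0027), jump to mode 1
Mode 1: flow for 0.7365 to horizon, guard not reached → x = (-0.0199)

1 0.9705 0->1
final: 1 -0.0199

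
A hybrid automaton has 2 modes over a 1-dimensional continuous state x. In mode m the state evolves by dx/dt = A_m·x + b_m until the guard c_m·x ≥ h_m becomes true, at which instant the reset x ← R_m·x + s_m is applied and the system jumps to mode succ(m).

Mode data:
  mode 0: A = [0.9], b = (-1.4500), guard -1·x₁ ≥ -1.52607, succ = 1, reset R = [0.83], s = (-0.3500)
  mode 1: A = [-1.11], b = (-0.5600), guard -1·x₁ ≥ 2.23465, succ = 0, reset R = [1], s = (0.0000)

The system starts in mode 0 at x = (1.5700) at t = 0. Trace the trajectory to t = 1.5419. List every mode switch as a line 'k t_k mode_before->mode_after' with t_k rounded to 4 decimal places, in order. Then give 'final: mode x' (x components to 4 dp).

1 0.8076 0->1
final: 1 0.1245

Mode 0: guard c·x = -1.5261 hit at Δt = 0.8076 (t = 0.8076), x⁻ = (1.5261) → reset → x⁺ = (0.9166), jump to mode 1
Mode 1: flow for 0.7343 to horizon, guard not reached → x = (0.1245)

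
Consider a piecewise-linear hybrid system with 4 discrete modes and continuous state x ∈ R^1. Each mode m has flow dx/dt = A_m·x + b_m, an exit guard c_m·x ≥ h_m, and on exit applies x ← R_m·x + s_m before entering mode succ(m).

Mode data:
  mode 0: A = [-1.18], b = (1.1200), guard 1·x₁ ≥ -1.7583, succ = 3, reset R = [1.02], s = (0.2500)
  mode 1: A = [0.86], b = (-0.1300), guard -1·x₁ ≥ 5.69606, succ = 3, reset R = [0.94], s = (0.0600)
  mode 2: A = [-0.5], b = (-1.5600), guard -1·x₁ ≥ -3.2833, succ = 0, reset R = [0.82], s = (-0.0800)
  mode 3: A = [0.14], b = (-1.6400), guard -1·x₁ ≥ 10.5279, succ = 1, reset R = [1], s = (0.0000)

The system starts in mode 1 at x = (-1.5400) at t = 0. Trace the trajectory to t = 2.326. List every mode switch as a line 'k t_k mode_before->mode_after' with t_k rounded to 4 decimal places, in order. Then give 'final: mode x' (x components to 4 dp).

Mode 1: guard c·x = 5.6961 hit at Δt = 1.4425 (t = 1.4425), x⁻ = (-5.6961) → reset → x⁺ = (-5.2943), jump to mode 3
Mode 3: flow for 0.8835 to horizon, guard not reached → x = (-7.5337)

1 1.4425 1->3
final: 3 -7.5337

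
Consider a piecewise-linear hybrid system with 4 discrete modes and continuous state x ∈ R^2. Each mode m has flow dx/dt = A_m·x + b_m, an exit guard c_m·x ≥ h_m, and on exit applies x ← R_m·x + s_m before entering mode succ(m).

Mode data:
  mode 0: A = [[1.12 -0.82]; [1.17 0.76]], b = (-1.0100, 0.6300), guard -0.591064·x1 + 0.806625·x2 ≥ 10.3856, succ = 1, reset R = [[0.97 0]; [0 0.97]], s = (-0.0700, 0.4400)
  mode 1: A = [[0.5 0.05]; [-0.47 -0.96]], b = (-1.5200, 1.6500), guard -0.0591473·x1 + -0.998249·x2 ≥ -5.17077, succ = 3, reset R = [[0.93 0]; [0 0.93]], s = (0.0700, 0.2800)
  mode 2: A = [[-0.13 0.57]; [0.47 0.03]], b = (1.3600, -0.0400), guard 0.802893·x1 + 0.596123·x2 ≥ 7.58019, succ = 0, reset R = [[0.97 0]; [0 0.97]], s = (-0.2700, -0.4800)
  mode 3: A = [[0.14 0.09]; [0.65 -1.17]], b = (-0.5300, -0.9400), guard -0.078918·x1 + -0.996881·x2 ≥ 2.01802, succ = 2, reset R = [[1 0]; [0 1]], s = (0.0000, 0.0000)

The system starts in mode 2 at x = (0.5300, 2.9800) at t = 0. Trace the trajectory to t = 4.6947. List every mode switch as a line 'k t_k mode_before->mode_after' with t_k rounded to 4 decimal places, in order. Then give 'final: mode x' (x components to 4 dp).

1 1.5822 2->0
2 2.3520 0->1
3 3.5508 1->3
final: 3 1.9792 1.5351

Mode 2: guard c·x = 7.5802 hit at Δt = 1.5822 (t = 1.5822), x⁻ = (5.5192, 5.2822) → reset → x⁺ = (5.0837, 4.6437), jump to mode 0
Mode 0: guard c·x = 10.3856 hit at Δt = 0.7698 (t = 2.3520), x⁻ = (2.2056, 14.4915) → reset → x⁺ = (2.0694, 14.4968), jump to mode 1
Mode 1: guard c·x = -5.1708 hit at Δt = 1.1988 (t = 3.5508), x⁻ = (2.0405, 5.0589) → reset → x⁺ = (1.9677, 4.9848), jump to mode 3
Mode 3: flow for 1.1439 to horizon, guard not reached → x = (1.9792, 1.5351)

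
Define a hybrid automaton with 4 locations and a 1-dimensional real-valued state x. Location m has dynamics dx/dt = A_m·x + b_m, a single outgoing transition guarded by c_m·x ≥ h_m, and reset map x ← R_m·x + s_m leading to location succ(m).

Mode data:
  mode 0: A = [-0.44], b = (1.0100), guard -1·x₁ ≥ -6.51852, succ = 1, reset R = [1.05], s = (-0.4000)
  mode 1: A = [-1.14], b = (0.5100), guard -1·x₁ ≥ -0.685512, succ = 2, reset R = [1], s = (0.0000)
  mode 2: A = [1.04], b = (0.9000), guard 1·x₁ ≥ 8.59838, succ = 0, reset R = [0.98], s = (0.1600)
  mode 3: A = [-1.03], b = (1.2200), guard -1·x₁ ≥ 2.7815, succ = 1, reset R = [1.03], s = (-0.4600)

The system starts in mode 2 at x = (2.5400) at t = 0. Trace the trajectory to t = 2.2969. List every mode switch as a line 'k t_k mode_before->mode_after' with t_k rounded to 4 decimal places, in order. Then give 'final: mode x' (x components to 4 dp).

Mode 2: guard c·x = 8.5984 hit at Δt = 0.9828 (t = 0.9828), x⁻ = (8.5984) → reset → x⁺ = (8.5864), jump to mode 0
Mode 0: guard c·x = -6.5185 hit at Δt = 0.9058 (t = 1.8886), x⁻ = (6.5185) → reset → x⁺ = (6.4444), jump to mode 1
Mode 1: flow for 0.4083 to horizon, guard not reached → x = (4.2126)

1 0.9828 2->0
2 1.8886 0->1
final: 1 4.2126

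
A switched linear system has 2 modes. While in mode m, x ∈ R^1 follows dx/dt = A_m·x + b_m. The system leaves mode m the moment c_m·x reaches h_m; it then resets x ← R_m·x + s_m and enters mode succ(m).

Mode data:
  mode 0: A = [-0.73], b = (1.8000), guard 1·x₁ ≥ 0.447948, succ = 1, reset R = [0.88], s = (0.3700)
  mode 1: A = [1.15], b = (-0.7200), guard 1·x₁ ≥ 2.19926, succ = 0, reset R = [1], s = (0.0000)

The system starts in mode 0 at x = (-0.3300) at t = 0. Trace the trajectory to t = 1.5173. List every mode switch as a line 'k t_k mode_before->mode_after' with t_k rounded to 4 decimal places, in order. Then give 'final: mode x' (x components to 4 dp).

Mode 0: guard c·x = 0.4479 hit at Δt = 0.4467 (t = 0.4467), x⁻ = (0.4479) → reset → x⁺ = (0.7642), jump to mode 1
Mode 1: flow for 1.0706 to horizon, guard not reached → x = (1.0991)

1 0.4467 0->1
final: 1 1.0991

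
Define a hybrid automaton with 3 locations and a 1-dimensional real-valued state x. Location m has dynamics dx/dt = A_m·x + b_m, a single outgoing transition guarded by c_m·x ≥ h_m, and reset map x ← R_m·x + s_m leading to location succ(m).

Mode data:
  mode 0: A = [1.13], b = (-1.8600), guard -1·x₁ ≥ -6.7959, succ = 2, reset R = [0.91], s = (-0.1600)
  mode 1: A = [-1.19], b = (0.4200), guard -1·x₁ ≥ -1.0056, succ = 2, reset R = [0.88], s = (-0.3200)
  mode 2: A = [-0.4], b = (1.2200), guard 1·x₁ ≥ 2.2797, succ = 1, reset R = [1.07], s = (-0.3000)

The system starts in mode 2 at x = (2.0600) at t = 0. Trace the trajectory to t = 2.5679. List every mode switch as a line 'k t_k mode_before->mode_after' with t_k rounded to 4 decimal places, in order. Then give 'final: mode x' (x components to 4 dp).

1 0.6273 2->1
2 1.4734 1->2
final: 2 1.4460

Mode 2: guard c·x = 2.2797 hit at Δt = 0.6273 (t = 0.6273), x⁻ = (2.2797) → reset → x⁺ = (2.1393), jump to mode 1
Mode 1: guard c·x = -1.0056 hit at Δt = 0.8461 (t = 1.4734), x⁻ = (1.0056) → reset → x⁺ = (0.5649), jump to mode 2
Mode 2: flow for 1.0945 to horizon, guard not reached → x = (1.4460)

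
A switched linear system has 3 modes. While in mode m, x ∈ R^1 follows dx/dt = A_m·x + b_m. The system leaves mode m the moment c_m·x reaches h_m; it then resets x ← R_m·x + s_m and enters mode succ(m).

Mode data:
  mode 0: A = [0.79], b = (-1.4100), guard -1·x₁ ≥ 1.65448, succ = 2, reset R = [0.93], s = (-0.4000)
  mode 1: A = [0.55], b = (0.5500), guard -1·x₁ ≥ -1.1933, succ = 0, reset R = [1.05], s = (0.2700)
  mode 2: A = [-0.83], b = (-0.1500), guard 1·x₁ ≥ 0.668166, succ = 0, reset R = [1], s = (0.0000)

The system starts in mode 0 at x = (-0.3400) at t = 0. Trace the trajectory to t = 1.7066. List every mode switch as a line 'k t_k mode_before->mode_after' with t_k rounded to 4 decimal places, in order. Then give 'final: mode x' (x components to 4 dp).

Mode 0: guard c·x = 1.6545 hit at Δt = 0.6096 (t = 0.6096), x⁻ = (-1.6545) → reset → x⁺ = (-1.9387), jump to mode 2
Mode 2: flow for 1.0970 to horizon, guard not reached → x = (-0.8880)

1 0.6096 0->2
final: 2 -0.8880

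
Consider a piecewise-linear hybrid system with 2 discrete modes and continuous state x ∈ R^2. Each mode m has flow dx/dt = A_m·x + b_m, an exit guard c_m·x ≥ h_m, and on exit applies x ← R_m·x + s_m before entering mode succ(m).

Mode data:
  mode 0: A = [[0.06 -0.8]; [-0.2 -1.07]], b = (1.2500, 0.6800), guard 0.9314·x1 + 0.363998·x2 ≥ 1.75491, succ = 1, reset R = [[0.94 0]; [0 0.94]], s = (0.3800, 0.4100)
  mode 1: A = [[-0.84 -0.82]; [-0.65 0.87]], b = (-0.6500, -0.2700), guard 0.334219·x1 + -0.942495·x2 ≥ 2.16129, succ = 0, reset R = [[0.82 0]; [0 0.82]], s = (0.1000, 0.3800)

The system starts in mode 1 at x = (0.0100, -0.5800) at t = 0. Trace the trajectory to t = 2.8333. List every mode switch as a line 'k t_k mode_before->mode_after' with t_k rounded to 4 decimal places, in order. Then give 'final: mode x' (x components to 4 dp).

Mode 1: guard c·x = 2.1613 hit at Δt = 1.1454 (t = 1.1454), x⁻ = (0.3412, -2.1722) → reset → x⁺ = (0.3798, -1.4012), jump to mode 0
Mode 0: guard c·x = 1.7549 hit at Δt = 0.8437 (t = 1.9891), x⁻ = (2.0180, -0.3426) → reset → x⁺ = (2.2770, 0.0880), jump to mode 1
Mode 1: flow for 0.8442 to horizon, guard not reached → x = (1.0895, -1.4486)

1 1.1454 1->0
2 1.9891 0->1
final: 1 1.0895 -1.4486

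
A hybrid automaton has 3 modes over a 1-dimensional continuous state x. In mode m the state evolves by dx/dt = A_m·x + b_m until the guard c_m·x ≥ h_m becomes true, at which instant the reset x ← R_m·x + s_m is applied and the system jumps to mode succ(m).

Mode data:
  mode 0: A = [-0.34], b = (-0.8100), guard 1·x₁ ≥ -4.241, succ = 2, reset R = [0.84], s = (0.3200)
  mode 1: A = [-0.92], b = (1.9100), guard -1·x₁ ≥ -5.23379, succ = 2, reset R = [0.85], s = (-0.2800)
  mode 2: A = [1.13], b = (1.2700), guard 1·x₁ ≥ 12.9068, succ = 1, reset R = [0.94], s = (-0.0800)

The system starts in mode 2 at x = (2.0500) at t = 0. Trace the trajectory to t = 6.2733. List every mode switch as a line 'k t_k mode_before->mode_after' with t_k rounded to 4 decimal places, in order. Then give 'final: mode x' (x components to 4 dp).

Mode 2: guard c·x = 12.9068 hit at Δt = 1.3153 (t = 1.3153), x⁻ = (12.9068) → reset → x⁺ = (12.0524), jump to mode 1
Mode 1: guard c·x = -5.2338 hit at Δt = 1.2504 (t = 2.5657), x⁻ = (5.2338) → reset → x⁺ = (4.1687), jump to mode 2
Mode 2: guard c·x = 12.9068 hit at Δt = 0.8628 (t = 3.4285), x⁻ = (12.9068) → reset → x⁺ = (12.0524), jump to mode 1
Mode 1: guard c·x = -5.2338 hit at Δt = 1.2504 (t = 4.6789), x⁻ = (5.2338) → reset → x⁺ = (4.1687), jump to mode 2
Mode 2: guard c·x = 12.9068 hit at Δt = 0.8628 (t = 5.5416), x⁻ = (12.9068) → reset → x⁺ = (12.0524), jump to mode 1
Mode 1: flow for 0.7317 to horizon, guard not reached → x = (7.1651)

1 1.3153 2->1
2 2.5657 1->2
3 3.4285 2->1
4 4.6789 1->2
5 5.5416 2->1
final: 1 7.1651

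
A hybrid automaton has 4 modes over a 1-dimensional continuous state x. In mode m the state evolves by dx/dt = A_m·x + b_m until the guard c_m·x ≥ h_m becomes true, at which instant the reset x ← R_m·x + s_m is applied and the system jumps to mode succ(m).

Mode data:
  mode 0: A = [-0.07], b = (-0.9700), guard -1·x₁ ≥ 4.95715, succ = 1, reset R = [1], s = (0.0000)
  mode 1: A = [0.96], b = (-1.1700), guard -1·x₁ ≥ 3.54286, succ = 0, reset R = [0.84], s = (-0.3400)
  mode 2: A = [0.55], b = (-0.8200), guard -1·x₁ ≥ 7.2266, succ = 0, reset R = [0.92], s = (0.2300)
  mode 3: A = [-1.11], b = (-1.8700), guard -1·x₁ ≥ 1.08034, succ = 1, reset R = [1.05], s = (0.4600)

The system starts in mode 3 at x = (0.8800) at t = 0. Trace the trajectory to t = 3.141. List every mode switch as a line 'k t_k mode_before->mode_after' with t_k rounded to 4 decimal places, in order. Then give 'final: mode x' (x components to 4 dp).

Mode 3: guard c·x = 1.0803 hit at Δt = 1.3022 (t = 1.3022), x⁻ = (-1.0803) → reset → x⁺ = (-0.6744), jump to mode 1
Mode 1: guard c·x = 3.5429 hit at Δt = 0.9608 (t = 2.2630), x⁻ = (-3.5429) → reset → x⁺ = (-3.3160), jump to mode 0
Mode 0: flow for 0.8780 to horizon, guard not reached → x = (-3.9444)

1 1.3022 3->1
2 2.2630 1->0
final: 0 -3.9444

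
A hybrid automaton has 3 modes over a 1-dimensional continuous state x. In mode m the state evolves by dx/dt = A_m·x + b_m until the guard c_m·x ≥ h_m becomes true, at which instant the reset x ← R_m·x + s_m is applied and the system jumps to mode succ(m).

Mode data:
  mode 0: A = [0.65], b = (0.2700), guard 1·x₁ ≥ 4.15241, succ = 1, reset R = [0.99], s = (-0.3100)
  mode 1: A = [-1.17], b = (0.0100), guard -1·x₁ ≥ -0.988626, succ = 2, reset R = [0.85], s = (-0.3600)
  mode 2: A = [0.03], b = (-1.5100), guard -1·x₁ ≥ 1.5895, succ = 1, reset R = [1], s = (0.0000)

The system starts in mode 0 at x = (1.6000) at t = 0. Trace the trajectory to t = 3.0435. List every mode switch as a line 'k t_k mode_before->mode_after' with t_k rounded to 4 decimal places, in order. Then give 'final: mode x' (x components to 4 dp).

Mode 0: guard c·x = 4.1524 hit at Δt = 1.2588 (t = 1.2588), x⁻ = (4.1524) → reset → x⁺ = (3.8009), jump to mode 1
Mode 1: guard c·x = -0.9886 hit at Δt = 1.1565 (t = 2.4153), x⁻ = (0.9886) → reset → x⁺ = (0.4803), jump to mode 2
Mode 2: flow for 0.6282 to horizon, guard not reached → x = (-0.4681)

1 1.2588 0->1
2 2.4153 1->2
final: 2 -0.4681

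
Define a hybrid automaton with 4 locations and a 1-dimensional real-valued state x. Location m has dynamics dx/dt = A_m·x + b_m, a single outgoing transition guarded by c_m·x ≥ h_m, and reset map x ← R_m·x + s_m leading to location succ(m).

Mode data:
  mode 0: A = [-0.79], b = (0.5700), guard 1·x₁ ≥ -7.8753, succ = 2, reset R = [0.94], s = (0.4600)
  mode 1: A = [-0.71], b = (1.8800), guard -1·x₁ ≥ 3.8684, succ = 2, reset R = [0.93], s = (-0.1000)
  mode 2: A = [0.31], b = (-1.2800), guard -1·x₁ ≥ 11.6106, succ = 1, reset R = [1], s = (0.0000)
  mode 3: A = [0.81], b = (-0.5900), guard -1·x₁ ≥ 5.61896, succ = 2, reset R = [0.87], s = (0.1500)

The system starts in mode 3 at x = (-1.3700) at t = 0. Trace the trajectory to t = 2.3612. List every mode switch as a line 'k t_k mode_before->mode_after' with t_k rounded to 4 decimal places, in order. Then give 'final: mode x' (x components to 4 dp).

1 1.3665 3->2
final: 2 -7.9413

Mode 3: guard c·x = 5.6190 hit at Δt = 1.3665 (t = 1.3665), x⁻ = (-5.6190) → reset → x⁺ = (-4.7385), jump to mode 2
Mode 2: flow for 0.9947 to horizon, guard not reached → x = (-7.9413)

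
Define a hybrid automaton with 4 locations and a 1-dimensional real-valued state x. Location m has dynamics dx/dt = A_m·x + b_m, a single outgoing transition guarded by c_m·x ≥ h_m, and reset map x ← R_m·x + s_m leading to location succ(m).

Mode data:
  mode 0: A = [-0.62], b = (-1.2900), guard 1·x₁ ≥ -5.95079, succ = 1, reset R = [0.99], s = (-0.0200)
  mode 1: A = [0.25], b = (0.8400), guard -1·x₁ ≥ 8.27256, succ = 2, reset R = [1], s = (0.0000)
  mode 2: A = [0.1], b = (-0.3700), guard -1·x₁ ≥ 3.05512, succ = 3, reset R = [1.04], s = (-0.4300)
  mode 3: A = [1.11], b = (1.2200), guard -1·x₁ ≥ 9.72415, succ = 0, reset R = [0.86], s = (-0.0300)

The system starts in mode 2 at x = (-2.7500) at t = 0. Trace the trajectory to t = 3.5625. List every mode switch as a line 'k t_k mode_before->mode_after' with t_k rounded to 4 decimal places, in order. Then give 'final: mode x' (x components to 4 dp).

Mode 2: guard c·x = 3.0551 hit at Δt = 0.4622 (t = 0.4622), x⁻ = (-3.0551) → reset → x⁺ = (-3.6073), jump to mode 3
Mode 3: guard c·x = 9.7241 hit at Δt = 1.1127 (t = 1.5749), x⁻ = (-9.7241) → reset → x⁺ = (-8.3928), jump to mode 0
Mode 0: guard c·x = -5.9508 hit at Δt = 0.7890 (t = 2.3639), x⁻ = (-5.9508) → reset → x⁺ = (-5.9113), jump to mode 1
Mode 1: flow for 1.1986 to horizon, guard not reached → x = (-6.8027)

1 0.4622 2->3
2 1.5749 3->0
3 2.3639 0->1
final: 1 -6.8027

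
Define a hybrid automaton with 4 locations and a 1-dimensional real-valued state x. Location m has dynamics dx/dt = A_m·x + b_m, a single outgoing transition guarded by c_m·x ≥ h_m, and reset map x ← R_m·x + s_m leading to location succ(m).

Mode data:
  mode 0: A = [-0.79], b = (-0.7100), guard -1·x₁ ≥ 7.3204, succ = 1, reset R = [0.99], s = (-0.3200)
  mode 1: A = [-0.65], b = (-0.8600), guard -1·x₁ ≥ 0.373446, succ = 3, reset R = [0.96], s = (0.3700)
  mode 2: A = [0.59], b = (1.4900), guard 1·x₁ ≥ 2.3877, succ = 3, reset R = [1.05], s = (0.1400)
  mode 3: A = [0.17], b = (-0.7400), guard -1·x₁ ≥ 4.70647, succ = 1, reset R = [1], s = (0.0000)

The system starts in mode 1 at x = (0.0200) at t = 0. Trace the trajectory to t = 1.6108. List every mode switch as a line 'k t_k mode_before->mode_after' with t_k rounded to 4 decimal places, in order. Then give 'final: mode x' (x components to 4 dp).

Mode 1: guard c·x = 0.3734 hit at Δt = 0.5333 (t = 0.5333), x⁻ = (-0.3734) → reset → x⁺ = (0.0115), jump to mode 3
Mode 3: flow for 1.0775 to horizon, guard not reached → x = (-0.8612)

1 0.5333 1->3
final: 3 -0.8612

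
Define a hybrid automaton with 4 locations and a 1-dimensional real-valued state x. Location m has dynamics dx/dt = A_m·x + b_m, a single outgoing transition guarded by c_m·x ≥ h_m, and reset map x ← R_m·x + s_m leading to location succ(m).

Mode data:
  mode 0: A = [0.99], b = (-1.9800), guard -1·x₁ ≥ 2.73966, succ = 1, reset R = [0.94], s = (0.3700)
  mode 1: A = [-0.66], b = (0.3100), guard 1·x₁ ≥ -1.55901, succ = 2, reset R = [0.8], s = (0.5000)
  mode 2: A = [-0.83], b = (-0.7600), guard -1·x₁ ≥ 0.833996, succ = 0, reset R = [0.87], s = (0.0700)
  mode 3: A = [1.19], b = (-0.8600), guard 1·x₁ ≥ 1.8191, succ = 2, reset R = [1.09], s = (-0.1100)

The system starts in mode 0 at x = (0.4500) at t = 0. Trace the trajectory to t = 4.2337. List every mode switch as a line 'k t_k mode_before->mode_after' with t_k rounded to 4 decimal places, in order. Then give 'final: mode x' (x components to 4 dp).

1 1.1290 0->1
2 1.5480 1->2
3 2.4203 2->0
4 3.0055 0->1
5 3.4245 1->2
final: 2 -0.8296

Mode 0: guard c·x = 2.7397 hit at Δt = 1.1290 (t = 1.1290), x⁻ = (-2.7397) → reset → x⁺ = (-2.2053), jump to mode 1
Mode 1: guard c·x = -1.5590 hit at Δt = 0.4190 (t = 1.5480), x⁻ = (-1.5590) → reset → x⁺ = (-0.7472), jump to mode 2
Mode 2: guard c·x = 0.8340 hit at Δt = 0.8723 (t = 2.4203), x⁻ = (-0.8340) → reset → x⁺ = (-0.6556), jump to mode 0
Mode 0: guard c·x = 2.7397 hit at Δt = 0.5852 (t = 3.0055), x⁻ = (-2.7397) → reset → x⁺ = (-2.2053), jump to mode 1
Mode 1: guard c·x = -1.5590 hit at Δt = 0.4190 (t = 3.4245), x⁻ = (-1.5590) → reset → x⁺ = (-0.7472), jump to mode 2
Mode 2: flow for 0.8092 to horizon, guard not reached → x = (-0.8296)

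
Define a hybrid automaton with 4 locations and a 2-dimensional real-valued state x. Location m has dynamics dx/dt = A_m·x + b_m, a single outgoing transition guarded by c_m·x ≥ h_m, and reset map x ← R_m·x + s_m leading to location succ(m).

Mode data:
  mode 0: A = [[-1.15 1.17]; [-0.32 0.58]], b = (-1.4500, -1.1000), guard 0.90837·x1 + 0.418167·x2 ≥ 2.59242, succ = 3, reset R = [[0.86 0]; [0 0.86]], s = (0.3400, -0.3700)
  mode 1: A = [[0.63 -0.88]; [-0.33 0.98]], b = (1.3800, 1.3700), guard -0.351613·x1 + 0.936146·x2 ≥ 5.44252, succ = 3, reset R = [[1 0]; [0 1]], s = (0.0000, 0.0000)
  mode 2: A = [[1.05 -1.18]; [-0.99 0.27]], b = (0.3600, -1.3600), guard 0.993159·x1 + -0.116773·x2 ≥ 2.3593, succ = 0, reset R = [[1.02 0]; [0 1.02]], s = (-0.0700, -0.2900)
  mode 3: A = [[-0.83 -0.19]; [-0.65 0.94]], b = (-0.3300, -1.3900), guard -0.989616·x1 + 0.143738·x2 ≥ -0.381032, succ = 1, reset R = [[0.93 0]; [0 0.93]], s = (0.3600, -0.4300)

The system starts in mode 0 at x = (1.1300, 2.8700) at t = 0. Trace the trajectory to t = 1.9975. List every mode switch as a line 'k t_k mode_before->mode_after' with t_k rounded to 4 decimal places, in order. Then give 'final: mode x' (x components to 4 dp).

1 0.7203 0->3
2 1.2630 3->1
final: 1 0.6749 4.3680

Mode 0: guard c·x = 2.5924 hit at Δt = 0.7203 (t = 0.7203), x⁻ = (1.4720, 3.0019) → reset → x⁺ = (1.6059, 2.2116), jump to mode 3
Mode 3: guard c·x = -0.3810 hit at Δt = 0.5427 (t = 1.2630), x⁻ = (0.6998, 2.1670) → reset → x⁺ = (1.0108, 1.5853), jump to mode 1
Mode 1: flow for 0.7345 to horizon, guard not reached → x = (0.6749, 4.3680)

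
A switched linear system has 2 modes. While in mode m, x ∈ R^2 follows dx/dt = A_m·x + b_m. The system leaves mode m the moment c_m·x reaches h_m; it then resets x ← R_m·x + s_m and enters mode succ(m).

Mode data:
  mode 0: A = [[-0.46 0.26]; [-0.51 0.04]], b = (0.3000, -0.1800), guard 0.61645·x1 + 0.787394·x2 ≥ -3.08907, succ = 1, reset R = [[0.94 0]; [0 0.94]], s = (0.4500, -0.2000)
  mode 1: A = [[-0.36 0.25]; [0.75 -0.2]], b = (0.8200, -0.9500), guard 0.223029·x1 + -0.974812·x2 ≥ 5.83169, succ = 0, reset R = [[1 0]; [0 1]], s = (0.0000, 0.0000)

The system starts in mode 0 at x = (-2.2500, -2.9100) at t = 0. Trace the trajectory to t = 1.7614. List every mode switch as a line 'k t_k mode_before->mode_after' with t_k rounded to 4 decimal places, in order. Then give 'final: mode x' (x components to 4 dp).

Mode 0: guard c·x = -3.0891 hit at Δt = 0.6178 (t = 0.6178), x⁻ = (-1.9029, -2.4334) → reset → x⁺ = (-1.3387, -2.4874), jump to mode 1
Mode 1: flow for 1.1436 to horizon, guard not reached → x = (-0.8732, -3.7562)

1 0.6178 0->1
final: 1 -0.8732 -3.7562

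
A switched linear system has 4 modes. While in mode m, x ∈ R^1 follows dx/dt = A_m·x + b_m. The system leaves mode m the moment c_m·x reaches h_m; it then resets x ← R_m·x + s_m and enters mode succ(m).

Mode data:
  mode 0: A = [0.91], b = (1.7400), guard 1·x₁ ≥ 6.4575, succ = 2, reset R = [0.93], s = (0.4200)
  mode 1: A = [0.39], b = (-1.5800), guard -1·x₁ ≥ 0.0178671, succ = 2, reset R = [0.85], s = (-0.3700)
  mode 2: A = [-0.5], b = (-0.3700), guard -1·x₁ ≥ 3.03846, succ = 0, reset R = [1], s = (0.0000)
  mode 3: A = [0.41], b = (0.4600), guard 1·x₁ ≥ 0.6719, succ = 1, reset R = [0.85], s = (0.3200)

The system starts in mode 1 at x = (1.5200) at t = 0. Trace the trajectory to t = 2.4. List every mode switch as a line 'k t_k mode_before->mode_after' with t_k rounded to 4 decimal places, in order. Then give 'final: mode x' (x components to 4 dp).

1 1.2172 1->2
final: 2 -0.5436

Mode 1: guard c·x = 0.0179 hit at Δt = 1.2172 (t = 1.2172), x⁻ = (-0.0179) → reset → x⁺ = (-0.3852), jump to mode 2
Mode 2: flow for 1.1828 to horizon, guard not reached → x = (-0.5436)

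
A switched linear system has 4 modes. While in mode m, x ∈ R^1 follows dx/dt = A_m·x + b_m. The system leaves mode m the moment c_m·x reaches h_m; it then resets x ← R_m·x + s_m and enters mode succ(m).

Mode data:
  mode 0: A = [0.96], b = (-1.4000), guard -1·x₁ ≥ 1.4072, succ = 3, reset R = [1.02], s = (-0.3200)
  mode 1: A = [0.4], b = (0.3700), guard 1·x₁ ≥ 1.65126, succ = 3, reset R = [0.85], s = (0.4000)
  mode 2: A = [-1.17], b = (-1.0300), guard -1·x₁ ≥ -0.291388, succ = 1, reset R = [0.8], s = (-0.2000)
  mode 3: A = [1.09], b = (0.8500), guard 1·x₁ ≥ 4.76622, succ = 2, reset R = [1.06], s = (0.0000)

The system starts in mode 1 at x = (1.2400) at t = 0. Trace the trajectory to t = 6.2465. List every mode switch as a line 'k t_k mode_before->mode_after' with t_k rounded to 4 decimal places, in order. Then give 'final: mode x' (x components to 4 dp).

Mode 1: guard c·x = 1.6513 hit at Δt = 0.4348 (t = 0.4348), x⁻ = (1.6513) → reset → x⁺ = (1.8036), jump to mode 3
Mode 3: guard c·x = 4.7662 hit at Δt = 0.7009 (t = 1.1357), x⁻ = (4.7662) → reset → x⁺ = (5.0522), jump to mode 2
Mode 2: guard c·x = -0.2914 hit at Δt = 1.3863 (t = 2.5220), x⁻ = (0.2914) → reset → x⁺ = (0.0331), jump to mode 1
Mode 1: guard c·x = 1.6513 hit at Δt = 2.4728 (t = 4.9948), x⁻ = (1.6513) → reset → x⁺ = (1.8036), jump to mode 3
Mode 3: guard c·x = 4.7662 hit at Δt = 0.7009 (t = 5.6957), x⁻ = (4.7662) → reset → x⁺ = (5.0522), jump to mode 2
Mode 2: flow for 0.5508 to horizon, guard not reached → x = (2.2341)

1 0.4348 1->3
2 1.1357 3->2
3 2.5220 2->1
4 4.9948 1->3
5 5.6957 3->2
final: 2 2.2341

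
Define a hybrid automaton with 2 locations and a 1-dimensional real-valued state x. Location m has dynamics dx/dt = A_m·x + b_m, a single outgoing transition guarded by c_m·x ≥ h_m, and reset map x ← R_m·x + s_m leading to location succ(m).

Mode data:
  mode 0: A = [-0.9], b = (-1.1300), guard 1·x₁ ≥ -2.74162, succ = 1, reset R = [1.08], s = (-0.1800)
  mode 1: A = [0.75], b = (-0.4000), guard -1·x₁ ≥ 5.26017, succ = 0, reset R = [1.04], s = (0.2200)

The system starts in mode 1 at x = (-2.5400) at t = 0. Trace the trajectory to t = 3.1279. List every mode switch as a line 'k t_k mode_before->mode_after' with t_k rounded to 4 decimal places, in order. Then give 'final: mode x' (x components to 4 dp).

Mode 1: guard c·x = 5.2602 hit at Δt = 0.8453 (t = 0.8453), x⁻ = (-5.2602) → reset → x⁺ = (-5.2506), jump to mode 0
Mode 0: guard c·x = -2.7416 hit at Δt = 1.0988 (t = 1.9441), x⁻ = (-2.7416) → reset → x⁺ = (-3.1409), jump to mode 1
Mode 1: guard c·x = 5.2602 hit at Δt = 0.6072 (t = 2.5513), x⁻ = (-5.2602) → reset → x⁺ = (-5.2506), jump to mode 0
Mode 0: flow for 0.5766 to horizon, guard not reached → x = (-3.6331)

1 0.8453 1->0
2 1.9441 0->1
3 2.5513 1->0
final: 0 -3.6331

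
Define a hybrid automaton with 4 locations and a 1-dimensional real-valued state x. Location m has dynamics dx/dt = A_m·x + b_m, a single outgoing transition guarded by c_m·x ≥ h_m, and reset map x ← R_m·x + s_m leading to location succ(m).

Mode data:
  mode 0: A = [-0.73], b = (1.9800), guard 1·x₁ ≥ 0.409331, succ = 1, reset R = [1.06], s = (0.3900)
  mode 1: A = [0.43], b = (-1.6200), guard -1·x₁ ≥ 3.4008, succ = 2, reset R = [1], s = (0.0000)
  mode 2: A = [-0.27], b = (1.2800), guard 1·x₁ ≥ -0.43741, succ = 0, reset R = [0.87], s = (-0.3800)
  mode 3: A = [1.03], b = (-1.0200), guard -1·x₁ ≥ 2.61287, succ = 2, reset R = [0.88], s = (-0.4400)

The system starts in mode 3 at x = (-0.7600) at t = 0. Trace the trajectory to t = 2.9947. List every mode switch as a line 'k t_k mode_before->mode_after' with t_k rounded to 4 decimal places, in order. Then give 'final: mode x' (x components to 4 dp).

Mode 3: guard c·x = 2.6129 hit at Δt = 0.7010 (t = 0.7010), x⁻ = (-2.6129) → reset → x⁺ = (-2.7393), jump to mode 2
Mode 2: guard c·x = -0.4374 hit at Δt = 1.3622 (t = 2.0632), x⁻ = (-0.4374) → reset → x⁺ = (-0.7605), jump to mode 0
Mode 0: guard c·x = 0.4093 hit at Δt = 0.5627 (t = 2.6259), x⁻ = (0.4093) → reset → x⁺ = (0.8239), jump to mode 1
Mode 1: flow for 0.3688 to horizon, guard not reached → x = (0.3180)

1 0.7010 3->2
2 2.0632 2->0
3 2.6259 0->1
final: 1 0.3180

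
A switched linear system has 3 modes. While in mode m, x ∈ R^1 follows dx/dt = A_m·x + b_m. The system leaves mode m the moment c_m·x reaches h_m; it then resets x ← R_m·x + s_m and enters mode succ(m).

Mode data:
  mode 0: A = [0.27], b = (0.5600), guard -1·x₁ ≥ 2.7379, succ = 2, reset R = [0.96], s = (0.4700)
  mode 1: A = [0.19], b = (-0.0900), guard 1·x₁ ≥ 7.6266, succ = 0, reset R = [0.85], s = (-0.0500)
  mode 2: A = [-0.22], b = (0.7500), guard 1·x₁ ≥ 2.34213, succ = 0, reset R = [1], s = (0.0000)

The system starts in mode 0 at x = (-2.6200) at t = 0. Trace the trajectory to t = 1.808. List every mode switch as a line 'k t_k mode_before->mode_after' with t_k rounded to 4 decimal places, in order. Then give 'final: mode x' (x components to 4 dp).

Mode 0: guard c·x = 2.7379 hit at Δt = 0.7242 (t = 0.7242), x⁻ = (-2.7379) → reset → x⁺ = (-2.1584), jump to mode 2
Mode 2: flow for 1.0838 to horizon, guard not reached → x = (-0.9773)

1 0.7242 0->2
final: 2 -0.9773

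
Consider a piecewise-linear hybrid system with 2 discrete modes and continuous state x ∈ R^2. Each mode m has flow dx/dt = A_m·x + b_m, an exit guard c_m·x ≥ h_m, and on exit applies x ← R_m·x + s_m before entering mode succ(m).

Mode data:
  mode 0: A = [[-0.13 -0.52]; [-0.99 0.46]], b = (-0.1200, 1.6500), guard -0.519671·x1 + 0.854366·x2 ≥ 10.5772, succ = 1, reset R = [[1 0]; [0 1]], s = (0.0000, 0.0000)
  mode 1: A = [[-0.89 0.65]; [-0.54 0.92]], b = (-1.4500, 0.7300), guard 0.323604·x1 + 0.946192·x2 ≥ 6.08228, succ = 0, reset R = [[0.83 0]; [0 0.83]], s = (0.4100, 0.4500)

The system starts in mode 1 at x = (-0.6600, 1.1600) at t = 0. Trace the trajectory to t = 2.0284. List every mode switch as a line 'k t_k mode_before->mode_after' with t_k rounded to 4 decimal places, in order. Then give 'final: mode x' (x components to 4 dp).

Mode 1: guard c·x = 6.0823 hit at Δt = 1.3042 (t = 1.3042), x⁻ = (0.5561, 6.2380) → reset → x⁺ = (0.8716, 5.6275), jump to mode 0
Mode 0: flow for 0.7242 to horizon, guard not reached → x = (-1.9329, 9.5704)

1 1.3042 1->0
final: 0 -1.9329 9.5704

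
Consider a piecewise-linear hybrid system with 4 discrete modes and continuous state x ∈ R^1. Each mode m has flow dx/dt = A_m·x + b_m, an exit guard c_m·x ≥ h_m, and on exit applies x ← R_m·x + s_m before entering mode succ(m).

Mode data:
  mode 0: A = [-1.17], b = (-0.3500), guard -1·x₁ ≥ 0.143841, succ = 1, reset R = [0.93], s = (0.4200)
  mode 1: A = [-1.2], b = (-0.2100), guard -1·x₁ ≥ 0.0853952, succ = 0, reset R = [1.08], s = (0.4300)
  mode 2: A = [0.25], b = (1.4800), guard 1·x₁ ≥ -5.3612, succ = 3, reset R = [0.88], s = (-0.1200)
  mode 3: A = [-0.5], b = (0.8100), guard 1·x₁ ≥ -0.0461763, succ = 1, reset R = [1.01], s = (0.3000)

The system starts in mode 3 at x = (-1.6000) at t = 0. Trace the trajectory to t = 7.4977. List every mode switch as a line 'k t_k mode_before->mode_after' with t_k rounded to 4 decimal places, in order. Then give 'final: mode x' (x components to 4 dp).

Mode 3: guard c·x = -0.0462 hit at Δt = 1.3177 (t = 1.3177), x⁻ = (-0.0462) → reset → x⁺ = (0.2534), jump to mode 1
Mode 1: guard c·x = 0.0854 hit at Δt = 1.3038 (t = 2.6215), x⁻ = (-0.0854) → reset → x⁺ = (0.3378), jump to mode 0
Mode 0: guard c·x = 0.1438 hit at Δt = 1.2062 (t = 3.8277), x⁻ = (-0.1438) → reset → x⁺ = (0.2862), jump to mode 1
Mode 1: guard c·x = 0.0854 hit at Δt = 1.3654 (t = 5.1931), x⁻ = (-0.0854) → reset → x⁺ = (0.3378), jump to mode 0
Mode 0: guard c·x = 0.1438 hit at Δt = 1.2062 (t = 6.3993), x⁻ = (-0.1438) → reset → x⁺ = (0.2862), jump to mode 1
Mode 1: flow for 1.0984 to horizon, guard not reached → x = (-0.0516)

1 1.3177 3->1
2 2.6215 1->0
3 3.8277 0->1
4 5.1931 1->0
5 6.3993 0->1
final: 1 -0.0516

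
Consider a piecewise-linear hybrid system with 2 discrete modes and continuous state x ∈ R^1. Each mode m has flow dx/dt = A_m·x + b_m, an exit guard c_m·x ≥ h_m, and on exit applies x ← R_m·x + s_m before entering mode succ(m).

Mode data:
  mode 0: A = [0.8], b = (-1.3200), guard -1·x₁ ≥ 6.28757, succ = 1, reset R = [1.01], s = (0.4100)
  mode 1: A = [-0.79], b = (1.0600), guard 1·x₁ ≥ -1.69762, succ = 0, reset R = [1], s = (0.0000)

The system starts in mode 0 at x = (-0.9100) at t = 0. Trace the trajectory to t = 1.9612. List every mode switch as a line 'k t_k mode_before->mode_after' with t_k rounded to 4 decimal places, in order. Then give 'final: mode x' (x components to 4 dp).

Mode 0: guard c·x = 6.2876 hit at Δt = 1.4145 (t = 1.4145), x⁻ = (-6.2876) → reset → x⁺ = (-5.9404), jump to mode 1
Mode 1: flow for 0.5467 to horizon, guard not reached → x = (-3.3864)

1 1.4145 0->1
final: 1 -3.3864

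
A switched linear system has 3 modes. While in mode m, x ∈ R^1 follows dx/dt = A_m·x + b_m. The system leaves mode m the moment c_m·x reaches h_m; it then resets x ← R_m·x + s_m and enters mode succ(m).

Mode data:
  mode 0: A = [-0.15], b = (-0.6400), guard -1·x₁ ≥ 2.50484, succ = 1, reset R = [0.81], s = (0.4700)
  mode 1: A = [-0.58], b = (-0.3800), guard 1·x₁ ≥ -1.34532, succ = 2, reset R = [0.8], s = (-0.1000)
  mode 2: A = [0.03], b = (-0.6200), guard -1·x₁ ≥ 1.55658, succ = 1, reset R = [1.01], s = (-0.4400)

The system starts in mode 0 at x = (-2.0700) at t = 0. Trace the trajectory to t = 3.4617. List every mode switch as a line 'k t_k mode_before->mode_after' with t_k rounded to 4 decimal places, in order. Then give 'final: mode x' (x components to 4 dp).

1 1.4706 0->1
2 1.9355 1->2
3 2.5109 2->1
final: 1 -1.4369

Mode 0: guard c·x = 2.5048 hit at Δt = 1.4706 (t = 1.4706), x⁻ = (-2.5048) → reset → x⁺ = (-1.5589), jump to mode 1
Mode 1: guard c·x = -1.3453 hit at Δt = 0.4649 (t = 1.9355), x⁻ = (-1.3453) → reset → x⁺ = (-1.1763), jump to mode 2
Mode 2: guard c·x = 1.5566 hit at Δt = 0.5754 (t = 2.5109), x⁻ = (-1.5566) → reset → x⁺ = (-2.0121), jump to mode 1
Mode 1: flow for 0.9508 to horizon, guard not reached → x = (-1.4369)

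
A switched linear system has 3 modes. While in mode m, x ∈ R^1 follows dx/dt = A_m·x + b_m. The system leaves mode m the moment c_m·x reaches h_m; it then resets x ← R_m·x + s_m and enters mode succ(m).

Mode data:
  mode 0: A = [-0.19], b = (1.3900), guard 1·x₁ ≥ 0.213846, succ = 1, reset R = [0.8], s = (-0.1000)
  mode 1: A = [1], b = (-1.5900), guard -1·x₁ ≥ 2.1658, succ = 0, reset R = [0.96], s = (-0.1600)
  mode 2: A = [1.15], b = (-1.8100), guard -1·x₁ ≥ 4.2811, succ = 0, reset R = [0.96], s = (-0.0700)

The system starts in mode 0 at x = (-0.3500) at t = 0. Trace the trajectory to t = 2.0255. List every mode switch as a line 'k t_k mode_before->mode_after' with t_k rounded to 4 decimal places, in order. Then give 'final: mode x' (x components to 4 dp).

Mode 0: guard c·x = 0.2138 hit at Δt = 0.4021 (t = 0.4021), x⁻ = (0.2138) → reset → x⁺ = (0.0711), jump to mode 1
Mode 1: guard c·x = 2.1658 hit at Δt = 0.9053 (t = 1.3074), x⁻ = (-2.1658) → reset → x⁺ = (-2.2392), jump to mode 0
Mode 0: flow for 0.7181 to horizon, guard not reached → x = (-1.0205)

1 0.4021 0->1
2 1.3074 1->0
final: 0 -1.0205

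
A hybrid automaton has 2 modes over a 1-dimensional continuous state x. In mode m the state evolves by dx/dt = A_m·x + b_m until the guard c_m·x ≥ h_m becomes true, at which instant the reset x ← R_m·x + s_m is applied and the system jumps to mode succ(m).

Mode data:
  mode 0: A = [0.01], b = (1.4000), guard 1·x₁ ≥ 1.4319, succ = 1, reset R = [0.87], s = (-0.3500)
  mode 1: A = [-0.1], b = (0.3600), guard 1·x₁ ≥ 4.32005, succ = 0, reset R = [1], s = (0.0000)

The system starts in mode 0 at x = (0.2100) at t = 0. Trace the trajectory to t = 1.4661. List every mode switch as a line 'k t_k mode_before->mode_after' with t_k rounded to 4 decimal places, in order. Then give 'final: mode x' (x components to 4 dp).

Mode 0: guard c·x = 1.4319 hit at Δt = 0.8677 (t = 0.8677), x⁻ = (1.4319) → reset → x⁺ = (0.8958), jump to mode 1
Mode 1: flow for 0.5984 to horizon, guard not reached → x = (1.0528)

1 0.8677 0->1
final: 1 1.0528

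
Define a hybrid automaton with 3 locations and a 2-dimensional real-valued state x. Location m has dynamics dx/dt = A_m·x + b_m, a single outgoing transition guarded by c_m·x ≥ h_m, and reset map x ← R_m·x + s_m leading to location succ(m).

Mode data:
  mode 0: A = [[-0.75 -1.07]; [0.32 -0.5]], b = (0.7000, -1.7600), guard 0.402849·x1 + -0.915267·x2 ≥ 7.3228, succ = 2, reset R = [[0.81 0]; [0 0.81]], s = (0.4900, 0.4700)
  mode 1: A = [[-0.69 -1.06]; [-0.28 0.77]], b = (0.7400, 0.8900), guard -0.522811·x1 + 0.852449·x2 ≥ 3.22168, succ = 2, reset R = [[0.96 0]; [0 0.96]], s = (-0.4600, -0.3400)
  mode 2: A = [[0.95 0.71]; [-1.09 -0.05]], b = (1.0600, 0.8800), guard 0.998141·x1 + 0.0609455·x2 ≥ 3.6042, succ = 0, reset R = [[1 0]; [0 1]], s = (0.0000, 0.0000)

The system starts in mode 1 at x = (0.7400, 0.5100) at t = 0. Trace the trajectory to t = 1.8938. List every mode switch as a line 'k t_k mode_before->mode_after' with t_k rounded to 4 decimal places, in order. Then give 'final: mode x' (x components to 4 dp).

1 1.3399 1->2
final: 2 0.4236 3.5239

Mode 1: guard c·x = 3.2217 hit at Δt = 1.3399 (t = 1.3399), x⁻ = (-0.7654, 3.3099) → reset → x⁺ = (-1.1948, 2.8375), jump to mode 2
Mode 2: flow for 0.5539 to horizon, guard not reached → x = (0.4236, 3.5239)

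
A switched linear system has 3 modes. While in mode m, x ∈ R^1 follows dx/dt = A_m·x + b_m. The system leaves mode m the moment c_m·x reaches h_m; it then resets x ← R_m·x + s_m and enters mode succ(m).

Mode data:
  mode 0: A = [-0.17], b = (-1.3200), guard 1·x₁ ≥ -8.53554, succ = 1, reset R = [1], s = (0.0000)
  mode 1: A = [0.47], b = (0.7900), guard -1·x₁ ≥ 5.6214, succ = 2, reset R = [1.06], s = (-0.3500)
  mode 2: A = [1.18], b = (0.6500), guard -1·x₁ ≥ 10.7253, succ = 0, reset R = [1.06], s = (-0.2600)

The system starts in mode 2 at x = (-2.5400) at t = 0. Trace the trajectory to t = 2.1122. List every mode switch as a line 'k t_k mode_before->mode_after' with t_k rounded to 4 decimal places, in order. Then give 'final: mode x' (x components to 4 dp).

1 1.3832 2->0
final: 0 -11.1784

Mode 2: guard c·x = 10.7253 hit at Δt = 1.3832 (t = 1.3832), x⁻ = (-10.7253) → reset → x⁺ = (-11.6288), jump to mode 0
Mode 0: flow for 0.7290 to horizon, guard not reached → x = (-11.1784)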